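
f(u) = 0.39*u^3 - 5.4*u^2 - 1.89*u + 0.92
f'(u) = 1.17*u^2 - 10.8*u - 1.89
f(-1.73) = -13.99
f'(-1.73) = 20.30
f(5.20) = -100.09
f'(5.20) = -26.41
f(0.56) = -1.76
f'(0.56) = -7.57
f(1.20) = -8.45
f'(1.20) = -13.17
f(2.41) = -29.54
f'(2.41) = -21.12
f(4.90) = -92.11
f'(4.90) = -26.72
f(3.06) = -44.25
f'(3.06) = -23.98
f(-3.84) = -93.53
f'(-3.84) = 56.83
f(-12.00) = -1427.92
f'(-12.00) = 296.19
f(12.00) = -125.44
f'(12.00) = 36.99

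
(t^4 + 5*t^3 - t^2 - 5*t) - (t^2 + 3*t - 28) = t^4 + 5*t^3 - 2*t^2 - 8*t + 28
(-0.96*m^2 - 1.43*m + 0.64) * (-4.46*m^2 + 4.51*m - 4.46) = 4.2816*m^4 + 2.0482*m^3 - 5.0221*m^2 + 9.2642*m - 2.8544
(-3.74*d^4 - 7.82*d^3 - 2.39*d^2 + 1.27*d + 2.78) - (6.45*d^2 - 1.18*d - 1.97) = -3.74*d^4 - 7.82*d^3 - 8.84*d^2 + 2.45*d + 4.75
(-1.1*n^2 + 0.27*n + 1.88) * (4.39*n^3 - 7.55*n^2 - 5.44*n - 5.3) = -4.829*n^5 + 9.4903*n^4 + 12.1987*n^3 - 9.8328*n^2 - 11.6582*n - 9.964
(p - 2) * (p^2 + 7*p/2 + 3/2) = p^3 + 3*p^2/2 - 11*p/2 - 3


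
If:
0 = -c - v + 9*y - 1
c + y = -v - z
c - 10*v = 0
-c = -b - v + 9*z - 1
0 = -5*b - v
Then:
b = 1/252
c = -25/126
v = -5/252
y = 197/2268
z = 149/1134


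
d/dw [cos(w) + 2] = -sin(w)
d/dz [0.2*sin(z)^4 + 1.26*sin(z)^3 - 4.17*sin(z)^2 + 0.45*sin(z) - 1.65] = (0.8*sin(z)^3 + 3.78*sin(z)^2 - 8.34*sin(z) + 0.45)*cos(z)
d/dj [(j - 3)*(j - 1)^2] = (j - 1)*(3*j - 7)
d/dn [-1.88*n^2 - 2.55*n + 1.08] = -3.76*n - 2.55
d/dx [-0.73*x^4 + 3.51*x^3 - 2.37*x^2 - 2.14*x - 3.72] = -2.92*x^3 + 10.53*x^2 - 4.74*x - 2.14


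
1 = 1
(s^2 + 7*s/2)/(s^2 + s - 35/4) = 2*s/(2*s - 5)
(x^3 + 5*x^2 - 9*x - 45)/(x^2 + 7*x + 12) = (x^2 + 2*x - 15)/(x + 4)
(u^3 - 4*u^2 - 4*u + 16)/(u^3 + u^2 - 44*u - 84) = (u^2 - 6*u + 8)/(u^2 - u - 42)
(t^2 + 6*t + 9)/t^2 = 1 + 6/t + 9/t^2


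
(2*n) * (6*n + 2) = 12*n^2 + 4*n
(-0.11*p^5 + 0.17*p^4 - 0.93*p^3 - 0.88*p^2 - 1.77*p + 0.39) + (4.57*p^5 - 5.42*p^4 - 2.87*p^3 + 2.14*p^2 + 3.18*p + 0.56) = 4.46*p^5 - 5.25*p^4 - 3.8*p^3 + 1.26*p^2 + 1.41*p + 0.95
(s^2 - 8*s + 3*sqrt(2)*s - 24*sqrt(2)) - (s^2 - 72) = -8*s + 3*sqrt(2)*s - 24*sqrt(2) + 72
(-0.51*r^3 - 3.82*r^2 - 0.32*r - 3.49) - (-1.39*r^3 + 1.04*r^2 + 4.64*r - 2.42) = 0.88*r^3 - 4.86*r^2 - 4.96*r - 1.07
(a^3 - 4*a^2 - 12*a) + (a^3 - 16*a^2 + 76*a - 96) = 2*a^3 - 20*a^2 + 64*a - 96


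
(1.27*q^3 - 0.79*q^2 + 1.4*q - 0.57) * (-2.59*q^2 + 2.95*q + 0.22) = -3.2893*q^5 + 5.7926*q^4 - 5.6771*q^3 + 5.4325*q^2 - 1.3735*q - 0.1254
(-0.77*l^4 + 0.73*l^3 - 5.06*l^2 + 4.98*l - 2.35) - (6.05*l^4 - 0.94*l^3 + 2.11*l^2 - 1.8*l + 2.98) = -6.82*l^4 + 1.67*l^3 - 7.17*l^2 + 6.78*l - 5.33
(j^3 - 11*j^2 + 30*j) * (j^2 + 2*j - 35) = j^5 - 9*j^4 - 27*j^3 + 445*j^2 - 1050*j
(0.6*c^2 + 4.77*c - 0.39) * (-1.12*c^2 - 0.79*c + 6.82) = -0.672*c^4 - 5.8164*c^3 + 0.7605*c^2 + 32.8395*c - 2.6598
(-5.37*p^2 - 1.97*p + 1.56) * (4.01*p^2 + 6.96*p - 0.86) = -21.5337*p^4 - 45.2749*p^3 - 2.8374*p^2 + 12.5518*p - 1.3416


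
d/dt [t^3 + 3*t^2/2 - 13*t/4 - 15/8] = 3*t^2 + 3*t - 13/4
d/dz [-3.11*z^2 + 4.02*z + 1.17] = 4.02 - 6.22*z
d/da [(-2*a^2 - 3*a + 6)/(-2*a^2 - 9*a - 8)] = 2*(6*a^2 + 28*a + 39)/(4*a^4 + 36*a^3 + 113*a^2 + 144*a + 64)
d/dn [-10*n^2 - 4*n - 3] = -20*n - 4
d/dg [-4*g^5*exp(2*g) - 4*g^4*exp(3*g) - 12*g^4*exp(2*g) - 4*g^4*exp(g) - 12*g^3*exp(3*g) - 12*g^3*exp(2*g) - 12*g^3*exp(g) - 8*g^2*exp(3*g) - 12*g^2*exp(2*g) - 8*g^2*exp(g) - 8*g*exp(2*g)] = 4*(-2*g^5*exp(g) - 3*g^4*exp(2*g) - 11*g^4*exp(g) - g^4 - 13*g^3*exp(2*g) - 18*g^3*exp(g) - 7*g^3 - 15*g^2*exp(2*g) - 15*g^2*exp(g) - 11*g^2 - 4*g*exp(2*g) - 10*g*exp(g) - 4*g - 2*exp(g))*exp(g)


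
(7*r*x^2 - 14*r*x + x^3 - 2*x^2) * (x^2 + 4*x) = 7*r*x^4 + 14*r*x^3 - 56*r*x^2 + x^5 + 2*x^4 - 8*x^3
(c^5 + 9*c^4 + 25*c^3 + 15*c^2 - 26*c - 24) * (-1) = -c^5 - 9*c^4 - 25*c^3 - 15*c^2 + 26*c + 24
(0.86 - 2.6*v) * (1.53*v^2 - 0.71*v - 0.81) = -3.978*v^3 + 3.1618*v^2 + 1.4954*v - 0.6966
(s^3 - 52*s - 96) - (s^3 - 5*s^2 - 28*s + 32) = 5*s^2 - 24*s - 128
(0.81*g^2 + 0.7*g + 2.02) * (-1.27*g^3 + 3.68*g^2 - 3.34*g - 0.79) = -1.0287*g^5 + 2.0918*g^4 - 2.6948*g^3 + 4.4557*g^2 - 7.2998*g - 1.5958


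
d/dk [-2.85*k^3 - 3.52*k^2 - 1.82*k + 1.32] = -8.55*k^2 - 7.04*k - 1.82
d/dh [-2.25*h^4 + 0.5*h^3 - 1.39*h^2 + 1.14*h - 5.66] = -9.0*h^3 + 1.5*h^2 - 2.78*h + 1.14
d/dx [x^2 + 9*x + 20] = 2*x + 9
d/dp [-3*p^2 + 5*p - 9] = 5 - 6*p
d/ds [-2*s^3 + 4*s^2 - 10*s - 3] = -6*s^2 + 8*s - 10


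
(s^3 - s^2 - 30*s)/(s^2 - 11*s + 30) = s*(s + 5)/(s - 5)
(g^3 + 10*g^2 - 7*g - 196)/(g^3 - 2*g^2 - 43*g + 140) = (g + 7)/(g - 5)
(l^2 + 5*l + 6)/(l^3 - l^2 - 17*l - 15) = (l + 2)/(l^2 - 4*l - 5)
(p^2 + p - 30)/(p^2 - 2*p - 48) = (p - 5)/(p - 8)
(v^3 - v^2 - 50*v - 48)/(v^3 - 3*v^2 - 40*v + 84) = (v^2 - 7*v - 8)/(v^2 - 9*v + 14)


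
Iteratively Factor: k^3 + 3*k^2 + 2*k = (k + 1)*(k^2 + 2*k) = k*(k + 1)*(k + 2)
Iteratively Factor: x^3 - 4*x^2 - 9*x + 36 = (x + 3)*(x^2 - 7*x + 12) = (x - 4)*(x + 3)*(x - 3)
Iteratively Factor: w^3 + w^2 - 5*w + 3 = (w - 1)*(w^2 + 2*w - 3) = (w - 1)*(w + 3)*(w - 1)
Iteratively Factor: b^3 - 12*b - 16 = (b - 4)*(b^2 + 4*b + 4) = (b - 4)*(b + 2)*(b + 2)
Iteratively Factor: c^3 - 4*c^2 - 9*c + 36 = (c - 3)*(c^2 - c - 12) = (c - 3)*(c + 3)*(c - 4)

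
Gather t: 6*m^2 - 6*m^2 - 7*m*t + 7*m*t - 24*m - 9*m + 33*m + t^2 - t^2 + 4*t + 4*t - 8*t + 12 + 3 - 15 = 0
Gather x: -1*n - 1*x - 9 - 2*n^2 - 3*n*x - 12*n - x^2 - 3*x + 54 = -2*n^2 - 13*n - x^2 + x*(-3*n - 4) + 45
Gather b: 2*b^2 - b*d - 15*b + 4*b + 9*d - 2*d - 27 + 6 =2*b^2 + b*(-d - 11) + 7*d - 21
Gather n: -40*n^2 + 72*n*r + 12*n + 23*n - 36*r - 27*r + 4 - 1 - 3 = -40*n^2 + n*(72*r + 35) - 63*r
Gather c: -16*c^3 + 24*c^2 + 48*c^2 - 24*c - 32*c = -16*c^3 + 72*c^2 - 56*c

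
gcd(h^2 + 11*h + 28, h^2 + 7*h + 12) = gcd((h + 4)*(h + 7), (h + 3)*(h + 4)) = h + 4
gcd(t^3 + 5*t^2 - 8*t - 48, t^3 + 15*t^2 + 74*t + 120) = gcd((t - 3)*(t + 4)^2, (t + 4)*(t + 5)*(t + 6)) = t + 4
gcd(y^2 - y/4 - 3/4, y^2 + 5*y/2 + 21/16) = y + 3/4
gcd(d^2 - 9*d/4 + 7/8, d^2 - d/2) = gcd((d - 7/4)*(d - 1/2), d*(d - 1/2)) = d - 1/2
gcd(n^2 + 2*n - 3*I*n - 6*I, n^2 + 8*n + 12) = n + 2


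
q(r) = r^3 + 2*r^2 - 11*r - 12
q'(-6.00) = 73.00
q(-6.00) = -90.00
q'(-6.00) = 73.00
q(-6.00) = -90.00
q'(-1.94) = -7.47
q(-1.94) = 9.57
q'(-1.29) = -11.17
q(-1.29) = 3.37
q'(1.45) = 1.11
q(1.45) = -20.70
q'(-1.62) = -9.61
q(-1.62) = 6.82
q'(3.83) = 48.33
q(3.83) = 31.39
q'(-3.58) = 13.13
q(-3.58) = 7.13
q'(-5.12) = 47.16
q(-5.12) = -37.47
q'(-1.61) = -9.66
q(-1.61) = 6.72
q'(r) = 3*r^2 + 4*r - 11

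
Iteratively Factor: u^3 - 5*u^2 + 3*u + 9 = (u - 3)*(u^2 - 2*u - 3) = (u - 3)*(u + 1)*(u - 3)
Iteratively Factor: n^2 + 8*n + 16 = (n + 4)*(n + 4)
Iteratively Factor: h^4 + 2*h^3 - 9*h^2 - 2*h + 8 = (h - 1)*(h^3 + 3*h^2 - 6*h - 8) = (h - 1)*(h + 1)*(h^2 + 2*h - 8) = (h - 2)*(h - 1)*(h + 1)*(h + 4)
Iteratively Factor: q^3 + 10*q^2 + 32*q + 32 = (q + 2)*(q^2 + 8*q + 16) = (q + 2)*(q + 4)*(q + 4)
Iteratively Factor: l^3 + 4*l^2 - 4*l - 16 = (l - 2)*(l^2 + 6*l + 8) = (l - 2)*(l + 2)*(l + 4)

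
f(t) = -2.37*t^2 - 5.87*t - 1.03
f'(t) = -4.74*t - 5.87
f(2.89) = -37.79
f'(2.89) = -19.57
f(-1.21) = 2.60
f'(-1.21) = -0.13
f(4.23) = -68.27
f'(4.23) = -25.92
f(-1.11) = 2.57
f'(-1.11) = -0.61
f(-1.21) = 2.60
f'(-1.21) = -0.13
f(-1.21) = 2.60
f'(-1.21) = -0.13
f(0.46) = -4.23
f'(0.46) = -8.05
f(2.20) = -25.41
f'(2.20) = -16.30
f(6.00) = -121.57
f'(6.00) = -34.31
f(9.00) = -245.83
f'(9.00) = -48.53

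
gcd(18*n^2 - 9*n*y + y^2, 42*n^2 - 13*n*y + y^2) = -6*n + y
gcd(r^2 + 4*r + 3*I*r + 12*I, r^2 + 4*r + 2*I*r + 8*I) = r + 4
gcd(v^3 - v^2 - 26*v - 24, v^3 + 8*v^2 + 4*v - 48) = v + 4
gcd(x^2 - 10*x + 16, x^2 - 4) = x - 2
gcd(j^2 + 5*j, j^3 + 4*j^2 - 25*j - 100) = j + 5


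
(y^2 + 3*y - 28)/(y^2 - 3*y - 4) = (y + 7)/(y + 1)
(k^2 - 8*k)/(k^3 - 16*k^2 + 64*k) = 1/(k - 8)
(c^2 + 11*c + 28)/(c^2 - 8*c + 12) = (c^2 + 11*c + 28)/(c^2 - 8*c + 12)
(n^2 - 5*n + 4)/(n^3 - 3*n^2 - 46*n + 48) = (n - 4)/(n^2 - 2*n - 48)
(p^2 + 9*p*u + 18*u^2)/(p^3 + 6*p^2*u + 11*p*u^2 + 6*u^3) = (p + 6*u)/(p^2 + 3*p*u + 2*u^2)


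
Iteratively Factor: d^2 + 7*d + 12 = (d + 4)*(d + 3)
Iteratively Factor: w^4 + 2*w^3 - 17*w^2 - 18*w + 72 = (w - 2)*(w^3 + 4*w^2 - 9*w - 36) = (w - 2)*(w + 4)*(w^2 - 9) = (w - 2)*(w + 3)*(w + 4)*(w - 3)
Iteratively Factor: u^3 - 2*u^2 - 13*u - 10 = (u - 5)*(u^2 + 3*u + 2) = (u - 5)*(u + 1)*(u + 2)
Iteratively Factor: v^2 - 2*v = (v - 2)*(v)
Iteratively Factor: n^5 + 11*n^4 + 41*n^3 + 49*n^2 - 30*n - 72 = (n + 4)*(n^4 + 7*n^3 + 13*n^2 - 3*n - 18) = (n + 3)*(n + 4)*(n^3 + 4*n^2 + n - 6) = (n + 3)^2*(n + 4)*(n^2 + n - 2) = (n - 1)*(n + 3)^2*(n + 4)*(n + 2)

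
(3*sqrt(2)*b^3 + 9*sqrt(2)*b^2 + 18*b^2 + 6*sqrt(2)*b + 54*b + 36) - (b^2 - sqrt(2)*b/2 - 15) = 3*sqrt(2)*b^3 + 9*sqrt(2)*b^2 + 17*b^2 + 13*sqrt(2)*b/2 + 54*b + 51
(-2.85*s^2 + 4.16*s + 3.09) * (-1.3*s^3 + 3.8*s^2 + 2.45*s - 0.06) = 3.705*s^5 - 16.238*s^4 + 4.8085*s^3 + 22.105*s^2 + 7.3209*s - 0.1854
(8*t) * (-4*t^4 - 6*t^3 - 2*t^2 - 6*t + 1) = -32*t^5 - 48*t^4 - 16*t^3 - 48*t^2 + 8*t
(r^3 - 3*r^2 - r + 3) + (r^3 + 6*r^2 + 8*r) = 2*r^3 + 3*r^2 + 7*r + 3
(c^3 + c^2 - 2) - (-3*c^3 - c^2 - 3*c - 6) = 4*c^3 + 2*c^2 + 3*c + 4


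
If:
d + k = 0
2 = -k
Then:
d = 2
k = -2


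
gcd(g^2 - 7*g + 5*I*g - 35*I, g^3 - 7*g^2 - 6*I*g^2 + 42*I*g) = g - 7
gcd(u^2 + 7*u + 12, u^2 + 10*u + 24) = u + 4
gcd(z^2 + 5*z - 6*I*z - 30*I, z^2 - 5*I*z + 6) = z - 6*I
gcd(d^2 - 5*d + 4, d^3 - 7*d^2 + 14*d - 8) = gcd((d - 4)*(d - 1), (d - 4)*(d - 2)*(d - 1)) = d^2 - 5*d + 4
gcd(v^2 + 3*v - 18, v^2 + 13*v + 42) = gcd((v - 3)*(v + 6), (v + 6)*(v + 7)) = v + 6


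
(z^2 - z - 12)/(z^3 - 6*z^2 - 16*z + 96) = (z + 3)/(z^2 - 2*z - 24)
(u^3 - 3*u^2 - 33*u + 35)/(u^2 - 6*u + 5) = (u^2 - 2*u - 35)/(u - 5)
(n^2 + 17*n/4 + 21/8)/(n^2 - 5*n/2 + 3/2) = (8*n^2 + 34*n + 21)/(4*(2*n^2 - 5*n + 3))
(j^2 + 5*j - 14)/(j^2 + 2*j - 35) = (j - 2)/(j - 5)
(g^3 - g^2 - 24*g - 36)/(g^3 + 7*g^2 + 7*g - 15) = (g^2 - 4*g - 12)/(g^2 + 4*g - 5)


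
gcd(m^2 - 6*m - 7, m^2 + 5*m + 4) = m + 1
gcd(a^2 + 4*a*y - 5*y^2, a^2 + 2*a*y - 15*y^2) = a + 5*y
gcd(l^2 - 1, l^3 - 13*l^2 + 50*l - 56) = 1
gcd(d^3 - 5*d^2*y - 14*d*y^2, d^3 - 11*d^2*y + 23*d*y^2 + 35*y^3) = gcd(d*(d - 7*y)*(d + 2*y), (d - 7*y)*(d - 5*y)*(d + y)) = -d + 7*y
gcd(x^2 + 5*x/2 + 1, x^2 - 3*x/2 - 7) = x + 2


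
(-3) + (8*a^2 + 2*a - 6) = 8*a^2 + 2*a - 9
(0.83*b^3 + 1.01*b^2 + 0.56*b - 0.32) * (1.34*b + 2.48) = 1.1122*b^4 + 3.4118*b^3 + 3.2552*b^2 + 0.96*b - 0.7936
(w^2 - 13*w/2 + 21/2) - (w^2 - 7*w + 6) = w/2 + 9/2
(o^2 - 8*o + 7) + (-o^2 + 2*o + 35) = 42 - 6*o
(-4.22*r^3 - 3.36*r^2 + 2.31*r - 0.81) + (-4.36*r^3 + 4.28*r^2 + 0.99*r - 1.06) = -8.58*r^3 + 0.92*r^2 + 3.3*r - 1.87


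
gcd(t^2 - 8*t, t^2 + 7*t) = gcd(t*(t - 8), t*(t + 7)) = t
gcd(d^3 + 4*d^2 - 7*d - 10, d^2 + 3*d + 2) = d + 1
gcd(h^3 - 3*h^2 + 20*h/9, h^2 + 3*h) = h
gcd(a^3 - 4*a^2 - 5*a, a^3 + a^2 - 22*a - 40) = a - 5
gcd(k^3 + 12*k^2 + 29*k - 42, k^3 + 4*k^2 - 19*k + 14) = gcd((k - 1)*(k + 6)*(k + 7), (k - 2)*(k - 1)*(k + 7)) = k^2 + 6*k - 7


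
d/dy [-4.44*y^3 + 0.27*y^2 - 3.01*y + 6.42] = -13.32*y^2 + 0.54*y - 3.01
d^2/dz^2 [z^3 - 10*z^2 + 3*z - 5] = 6*z - 20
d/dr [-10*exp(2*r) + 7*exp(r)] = (7 - 20*exp(r))*exp(r)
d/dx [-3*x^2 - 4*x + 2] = -6*x - 4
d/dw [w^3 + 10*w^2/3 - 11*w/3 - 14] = 3*w^2 + 20*w/3 - 11/3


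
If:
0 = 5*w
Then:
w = 0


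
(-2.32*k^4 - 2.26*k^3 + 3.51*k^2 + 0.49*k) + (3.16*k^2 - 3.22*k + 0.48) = -2.32*k^4 - 2.26*k^3 + 6.67*k^2 - 2.73*k + 0.48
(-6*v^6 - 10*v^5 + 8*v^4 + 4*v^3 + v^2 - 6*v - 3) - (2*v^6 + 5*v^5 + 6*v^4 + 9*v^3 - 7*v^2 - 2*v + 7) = -8*v^6 - 15*v^5 + 2*v^4 - 5*v^3 + 8*v^2 - 4*v - 10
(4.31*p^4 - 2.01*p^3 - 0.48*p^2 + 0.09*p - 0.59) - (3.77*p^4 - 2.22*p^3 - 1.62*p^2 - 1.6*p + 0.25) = 0.54*p^4 + 0.21*p^3 + 1.14*p^2 + 1.69*p - 0.84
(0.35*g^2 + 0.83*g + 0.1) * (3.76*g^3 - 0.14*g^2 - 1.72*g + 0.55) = 1.316*g^5 + 3.0718*g^4 - 0.3422*g^3 - 1.2491*g^2 + 0.2845*g + 0.055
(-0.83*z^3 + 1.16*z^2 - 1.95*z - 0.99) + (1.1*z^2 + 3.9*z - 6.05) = -0.83*z^3 + 2.26*z^2 + 1.95*z - 7.04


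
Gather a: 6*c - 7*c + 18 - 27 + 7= -c - 2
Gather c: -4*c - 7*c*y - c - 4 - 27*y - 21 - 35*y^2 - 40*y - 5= c*(-7*y - 5) - 35*y^2 - 67*y - 30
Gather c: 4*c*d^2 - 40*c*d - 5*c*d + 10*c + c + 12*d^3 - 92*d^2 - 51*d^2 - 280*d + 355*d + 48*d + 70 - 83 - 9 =c*(4*d^2 - 45*d + 11) + 12*d^3 - 143*d^2 + 123*d - 22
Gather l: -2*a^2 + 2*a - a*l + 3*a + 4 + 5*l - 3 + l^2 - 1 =-2*a^2 + 5*a + l^2 + l*(5 - a)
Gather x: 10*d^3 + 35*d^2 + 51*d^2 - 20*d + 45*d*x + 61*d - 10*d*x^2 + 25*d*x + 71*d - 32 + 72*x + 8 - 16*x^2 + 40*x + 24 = 10*d^3 + 86*d^2 + 112*d + x^2*(-10*d - 16) + x*(70*d + 112)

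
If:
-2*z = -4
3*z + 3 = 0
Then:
No Solution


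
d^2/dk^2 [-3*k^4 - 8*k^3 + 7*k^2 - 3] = -36*k^2 - 48*k + 14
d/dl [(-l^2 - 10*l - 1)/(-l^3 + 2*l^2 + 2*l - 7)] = (-l^4 - 20*l^3 + 15*l^2 + 18*l + 72)/(l^6 - 4*l^5 + 22*l^3 - 24*l^2 - 28*l + 49)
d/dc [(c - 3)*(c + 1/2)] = 2*c - 5/2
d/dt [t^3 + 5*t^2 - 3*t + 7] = 3*t^2 + 10*t - 3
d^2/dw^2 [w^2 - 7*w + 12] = 2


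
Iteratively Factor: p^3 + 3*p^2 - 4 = (p + 2)*(p^2 + p - 2) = (p - 1)*(p + 2)*(p + 2)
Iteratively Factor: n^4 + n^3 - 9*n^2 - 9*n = (n)*(n^3 + n^2 - 9*n - 9) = n*(n + 1)*(n^2 - 9) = n*(n - 3)*(n + 1)*(n + 3)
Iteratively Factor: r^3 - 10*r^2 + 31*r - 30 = (r - 5)*(r^2 - 5*r + 6) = (r - 5)*(r - 3)*(r - 2)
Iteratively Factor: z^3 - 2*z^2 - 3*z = (z)*(z^2 - 2*z - 3) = z*(z + 1)*(z - 3)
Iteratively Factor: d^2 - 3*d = (d - 3)*(d)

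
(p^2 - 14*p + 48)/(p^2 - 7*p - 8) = (p - 6)/(p + 1)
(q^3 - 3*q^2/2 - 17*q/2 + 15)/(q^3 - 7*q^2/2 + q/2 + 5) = (q + 3)/(q + 1)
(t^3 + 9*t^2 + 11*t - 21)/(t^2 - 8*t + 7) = (t^2 + 10*t + 21)/(t - 7)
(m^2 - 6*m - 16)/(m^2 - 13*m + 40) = (m + 2)/(m - 5)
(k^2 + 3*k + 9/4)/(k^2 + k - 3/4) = (2*k + 3)/(2*k - 1)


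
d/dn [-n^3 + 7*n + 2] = 7 - 3*n^2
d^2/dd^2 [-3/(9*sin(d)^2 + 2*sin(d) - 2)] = 6*(162*sin(d)^4 + 27*sin(d)^3 - 205*sin(d)^2 - 52*sin(d) - 22)/(9*sin(d)^2 + 2*sin(d) - 2)^3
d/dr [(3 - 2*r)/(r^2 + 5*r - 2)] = (2*r^2 - 6*r - 11)/(r^4 + 10*r^3 + 21*r^2 - 20*r + 4)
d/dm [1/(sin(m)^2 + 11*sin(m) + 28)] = -(2*sin(m) + 11)*cos(m)/(sin(m)^2 + 11*sin(m) + 28)^2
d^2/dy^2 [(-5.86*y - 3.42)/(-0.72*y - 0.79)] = (8.88178419700125e-16*y - 3.12048)/(0.72*y + 0.79)^3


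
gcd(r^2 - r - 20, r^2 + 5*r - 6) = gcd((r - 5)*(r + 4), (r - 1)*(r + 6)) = 1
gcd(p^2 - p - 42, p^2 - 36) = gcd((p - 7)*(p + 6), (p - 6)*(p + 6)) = p + 6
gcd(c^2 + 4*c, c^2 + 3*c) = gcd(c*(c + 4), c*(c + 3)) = c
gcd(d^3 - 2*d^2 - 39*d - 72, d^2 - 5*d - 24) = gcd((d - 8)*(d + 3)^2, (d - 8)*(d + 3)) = d^2 - 5*d - 24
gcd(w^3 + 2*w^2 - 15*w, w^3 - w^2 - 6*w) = w^2 - 3*w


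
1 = 1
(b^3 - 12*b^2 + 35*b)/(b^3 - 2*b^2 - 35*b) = (b - 5)/(b + 5)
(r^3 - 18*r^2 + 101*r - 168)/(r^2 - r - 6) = (r^2 - 15*r + 56)/(r + 2)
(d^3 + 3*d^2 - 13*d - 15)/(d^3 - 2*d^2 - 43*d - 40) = (d - 3)/(d - 8)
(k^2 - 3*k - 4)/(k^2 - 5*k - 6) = (k - 4)/(k - 6)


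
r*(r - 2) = r^2 - 2*r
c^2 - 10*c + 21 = (c - 7)*(c - 3)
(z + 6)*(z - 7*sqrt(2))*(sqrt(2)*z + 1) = sqrt(2)*z^3 - 13*z^2 + 6*sqrt(2)*z^2 - 78*z - 7*sqrt(2)*z - 42*sqrt(2)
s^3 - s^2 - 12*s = s*(s - 4)*(s + 3)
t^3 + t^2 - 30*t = t*(t - 5)*(t + 6)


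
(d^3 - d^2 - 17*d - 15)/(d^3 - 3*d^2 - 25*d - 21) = (d - 5)/(d - 7)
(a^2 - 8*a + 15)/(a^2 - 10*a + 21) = (a - 5)/(a - 7)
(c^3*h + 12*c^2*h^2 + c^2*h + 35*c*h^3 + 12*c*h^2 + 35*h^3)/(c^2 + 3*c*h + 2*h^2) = h*(c^3 + 12*c^2*h + c^2 + 35*c*h^2 + 12*c*h + 35*h^2)/(c^2 + 3*c*h + 2*h^2)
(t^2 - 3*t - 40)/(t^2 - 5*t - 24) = (t + 5)/(t + 3)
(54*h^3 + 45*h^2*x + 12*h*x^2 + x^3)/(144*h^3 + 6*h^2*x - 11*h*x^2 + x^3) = (18*h^2 + 9*h*x + x^2)/(48*h^2 - 14*h*x + x^2)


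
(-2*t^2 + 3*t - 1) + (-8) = -2*t^2 + 3*t - 9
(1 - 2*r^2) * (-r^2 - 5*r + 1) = 2*r^4 + 10*r^3 - 3*r^2 - 5*r + 1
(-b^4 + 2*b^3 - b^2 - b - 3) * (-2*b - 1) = 2*b^5 - 3*b^4 + 3*b^2 + 7*b + 3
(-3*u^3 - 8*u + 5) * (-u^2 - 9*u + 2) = 3*u^5 + 27*u^4 + 2*u^3 + 67*u^2 - 61*u + 10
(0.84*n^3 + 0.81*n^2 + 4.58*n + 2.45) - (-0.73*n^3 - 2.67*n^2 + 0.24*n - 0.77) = 1.57*n^3 + 3.48*n^2 + 4.34*n + 3.22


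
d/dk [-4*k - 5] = -4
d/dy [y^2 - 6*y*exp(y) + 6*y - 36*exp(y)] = -6*y*exp(y) + 2*y - 42*exp(y) + 6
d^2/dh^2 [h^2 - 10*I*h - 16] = 2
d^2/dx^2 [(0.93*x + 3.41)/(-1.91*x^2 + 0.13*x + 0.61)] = ((0.93*x + 3.41)*(3.82*x - 0.13)*(7.64*x - 0.26) + (10.6578*x + 12.7844)*(-1.91*x^2 + 0.13*x + 0.61))/(-1.91*x^2 + 0.13*x + 0.61)^3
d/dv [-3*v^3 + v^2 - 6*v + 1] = -9*v^2 + 2*v - 6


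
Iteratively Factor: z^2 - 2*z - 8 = (z - 4)*(z + 2)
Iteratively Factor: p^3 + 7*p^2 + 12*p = (p + 4)*(p^2 + 3*p) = p*(p + 4)*(p + 3)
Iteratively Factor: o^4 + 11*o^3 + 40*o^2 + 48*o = (o)*(o^3 + 11*o^2 + 40*o + 48) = o*(o + 4)*(o^2 + 7*o + 12) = o*(o + 3)*(o + 4)*(o + 4)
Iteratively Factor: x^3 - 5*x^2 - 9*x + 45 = (x + 3)*(x^2 - 8*x + 15) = (x - 3)*(x + 3)*(x - 5)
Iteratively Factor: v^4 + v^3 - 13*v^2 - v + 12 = (v - 1)*(v^3 + 2*v^2 - 11*v - 12) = (v - 3)*(v - 1)*(v^2 + 5*v + 4) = (v - 3)*(v - 1)*(v + 4)*(v + 1)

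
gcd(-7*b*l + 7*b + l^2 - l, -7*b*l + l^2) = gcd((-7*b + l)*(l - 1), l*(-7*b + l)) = 7*b - l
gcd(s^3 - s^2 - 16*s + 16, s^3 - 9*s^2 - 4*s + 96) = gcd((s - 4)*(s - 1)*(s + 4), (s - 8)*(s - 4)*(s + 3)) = s - 4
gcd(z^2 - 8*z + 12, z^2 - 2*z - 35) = 1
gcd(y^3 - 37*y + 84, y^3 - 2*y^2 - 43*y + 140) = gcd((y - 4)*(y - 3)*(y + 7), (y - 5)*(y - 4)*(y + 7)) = y^2 + 3*y - 28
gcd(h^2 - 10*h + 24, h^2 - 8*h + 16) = h - 4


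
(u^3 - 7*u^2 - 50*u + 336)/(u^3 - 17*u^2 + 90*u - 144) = (u + 7)/(u - 3)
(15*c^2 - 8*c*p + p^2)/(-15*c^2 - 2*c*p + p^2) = (-3*c + p)/(3*c + p)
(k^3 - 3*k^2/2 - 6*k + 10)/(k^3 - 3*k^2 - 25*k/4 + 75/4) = 2*(k^2 - 4*k + 4)/(2*k^2 - 11*k + 15)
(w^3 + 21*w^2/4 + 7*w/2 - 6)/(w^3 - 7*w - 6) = (w^2 + 13*w/4 - 3)/(w^2 - 2*w - 3)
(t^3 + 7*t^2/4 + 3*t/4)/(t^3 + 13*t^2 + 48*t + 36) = t*(4*t + 3)/(4*(t^2 + 12*t + 36))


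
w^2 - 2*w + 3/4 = (w - 3/2)*(w - 1/2)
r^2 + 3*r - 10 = (r - 2)*(r + 5)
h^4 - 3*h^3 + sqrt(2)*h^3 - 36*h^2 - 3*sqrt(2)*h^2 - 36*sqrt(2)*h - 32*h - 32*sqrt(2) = (h - 8)*(h + 1)*(h + 4)*(h + sqrt(2))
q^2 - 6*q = q*(q - 6)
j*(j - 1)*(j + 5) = j^3 + 4*j^2 - 5*j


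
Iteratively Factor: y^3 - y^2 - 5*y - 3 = (y + 1)*(y^2 - 2*y - 3) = (y - 3)*(y + 1)*(y + 1)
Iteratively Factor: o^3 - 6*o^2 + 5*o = (o - 1)*(o^2 - 5*o) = (o - 5)*(o - 1)*(o)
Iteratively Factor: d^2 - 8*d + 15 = (d - 5)*(d - 3)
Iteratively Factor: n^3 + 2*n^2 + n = (n + 1)*(n^2 + n) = (n + 1)^2*(n)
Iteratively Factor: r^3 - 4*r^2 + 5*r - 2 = (r - 1)*(r^2 - 3*r + 2) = (r - 2)*(r - 1)*(r - 1)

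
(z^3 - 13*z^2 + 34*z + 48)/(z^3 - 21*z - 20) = (z^2 - 14*z + 48)/(z^2 - z - 20)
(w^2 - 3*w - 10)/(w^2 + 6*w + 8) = (w - 5)/(w + 4)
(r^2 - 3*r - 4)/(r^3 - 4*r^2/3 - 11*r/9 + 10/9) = 9*(r - 4)/(9*r^2 - 21*r + 10)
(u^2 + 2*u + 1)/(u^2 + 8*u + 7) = (u + 1)/(u + 7)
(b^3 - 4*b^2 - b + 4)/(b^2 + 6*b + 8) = (b^3 - 4*b^2 - b + 4)/(b^2 + 6*b + 8)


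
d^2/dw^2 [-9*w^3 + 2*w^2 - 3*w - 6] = 4 - 54*w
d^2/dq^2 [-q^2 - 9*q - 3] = -2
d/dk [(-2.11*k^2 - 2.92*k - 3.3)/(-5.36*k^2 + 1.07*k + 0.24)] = (-17.9089*k^2 - 36.3888*k + 2.8302)/(28.7296*k^4 - 11.4704*k^3 - 1.4279*k^2 + 0.5136*k + 0.0576)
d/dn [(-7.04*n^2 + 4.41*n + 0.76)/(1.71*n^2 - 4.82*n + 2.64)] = (26.3917*n^2 - 39.7704*n + 15.3056)/(2.9241*n^4 - 16.4844*n^3 + 32.2612*n^2 - 25.4496*n + 6.9696)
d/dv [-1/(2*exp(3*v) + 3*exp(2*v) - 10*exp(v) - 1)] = (6*exp(2*v) + 6*exp(v) - 10)*exp(v)/(2*exp(3*v) + 3*exp(2*v) - 10*exp(v) - 1)^2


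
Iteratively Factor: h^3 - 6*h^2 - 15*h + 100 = (h - 5)*(h^2 - h - 20) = (h - 5)*(h + 4)*(h - 5)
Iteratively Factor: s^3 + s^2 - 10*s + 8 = (s + 4)*(s^2 - 3*s + 2) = (s - 2)*(s + 4)*(s - 1)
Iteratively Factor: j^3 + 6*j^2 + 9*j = (j)*(j^2 + 6*j + 9) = j*(j + 3)*(j + 3)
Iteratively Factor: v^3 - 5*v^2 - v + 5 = (v - 5)*(v^2 - 1) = (v - 5)*(v - 1)*(v + 1)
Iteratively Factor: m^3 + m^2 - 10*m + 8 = (m - 2)*(m^2 + 3*m - 4) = (m - 2)*(m - 1)*(m + 4)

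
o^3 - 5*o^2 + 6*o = o*(o - 3)*(o - 2)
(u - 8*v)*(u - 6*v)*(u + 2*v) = u^3 - 12*u^2*v + 20*u*v^2 + 96*v^3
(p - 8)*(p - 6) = p^2 - 14*p + 48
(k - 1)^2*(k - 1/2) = k^3 - 5*k^2/2 + 2*k - 1/2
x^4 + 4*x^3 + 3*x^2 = x^2*(x + 1)*(x + 3)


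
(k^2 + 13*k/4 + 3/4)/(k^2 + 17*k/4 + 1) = (k + 3)/(k + 4)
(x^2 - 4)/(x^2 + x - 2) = (x - 2)/(x - 1)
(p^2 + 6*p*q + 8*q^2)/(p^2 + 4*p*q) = (p + 2*q)/p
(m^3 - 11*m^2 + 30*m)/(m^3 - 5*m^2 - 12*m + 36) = m*(m - 5)/(m^2 + m - 6)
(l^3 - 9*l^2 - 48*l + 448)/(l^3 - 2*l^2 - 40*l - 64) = (l^2 - l - 56)/(l^2 + 6*l + 8)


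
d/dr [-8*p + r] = 1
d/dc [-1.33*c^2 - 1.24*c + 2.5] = -2.66*c - 1.24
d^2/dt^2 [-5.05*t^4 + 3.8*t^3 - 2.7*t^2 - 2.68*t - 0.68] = -60.6*t^2 + 22.8*t - 5.4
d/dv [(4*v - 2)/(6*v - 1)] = 8/(6*v - 1)^2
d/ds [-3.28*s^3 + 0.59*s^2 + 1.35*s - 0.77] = -9.84*s^2 + 1.18*s + 1.35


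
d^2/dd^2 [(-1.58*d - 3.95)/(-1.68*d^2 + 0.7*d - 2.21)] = ((1.58*d + 3.95)*(3.36*d - 0.7)*(6.72*d - 1.4) - (15.9264*d + 11.06)*(1.68*d^2 - 0.7*d + 2.21))/(1.68*d^2 - 0.7*d + 2.21)^3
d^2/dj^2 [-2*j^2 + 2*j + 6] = -4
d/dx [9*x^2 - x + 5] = 18*x - 1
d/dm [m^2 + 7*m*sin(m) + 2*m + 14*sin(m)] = 7*m*cos(m) + 2*m + 7*sin(m) + 14*cos(m) + 2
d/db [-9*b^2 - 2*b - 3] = -18*b - 2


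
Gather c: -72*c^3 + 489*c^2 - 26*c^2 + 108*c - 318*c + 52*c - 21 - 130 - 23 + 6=-72*c^3 + 463*c^2 - 158*c - 168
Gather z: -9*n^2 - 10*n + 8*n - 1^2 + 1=-9*n^2 - 2*n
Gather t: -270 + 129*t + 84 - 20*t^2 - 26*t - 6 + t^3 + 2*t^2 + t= t^3 - 18*t^2 + 104*t - 192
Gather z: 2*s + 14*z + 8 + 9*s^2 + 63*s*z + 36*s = 9*s^2 + 38*s + z*(63*s + 14) + 8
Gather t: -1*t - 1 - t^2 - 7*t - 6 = -t^2 - 8*t - 7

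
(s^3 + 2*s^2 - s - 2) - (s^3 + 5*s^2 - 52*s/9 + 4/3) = -3*s^2 + 43*s/9 - 10/3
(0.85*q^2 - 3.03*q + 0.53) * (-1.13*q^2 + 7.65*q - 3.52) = -0.9605*q^4 + 9.9264*q^3 - 26.7704*q^2 + 14.7201*q - 1.8656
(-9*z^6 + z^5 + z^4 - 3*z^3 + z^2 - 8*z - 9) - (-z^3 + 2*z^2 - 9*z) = -9*z^6 + z^5 + z^4 - 2*z^3 - z^2 + z - 9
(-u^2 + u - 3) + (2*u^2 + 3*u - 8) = u^2 + 4*u - 11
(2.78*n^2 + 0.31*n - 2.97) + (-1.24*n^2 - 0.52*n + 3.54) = 1.54*n^2 - 0.21*n + 0.57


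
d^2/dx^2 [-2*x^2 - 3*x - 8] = -4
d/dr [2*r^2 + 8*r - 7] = 4*r + 8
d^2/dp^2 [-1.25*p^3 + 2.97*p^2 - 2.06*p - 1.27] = 5.94 - 7.5*p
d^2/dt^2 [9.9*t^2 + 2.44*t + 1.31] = 19.8000000000000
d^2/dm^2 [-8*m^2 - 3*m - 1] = -16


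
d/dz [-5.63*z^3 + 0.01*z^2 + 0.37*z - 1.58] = -16.89*z^2 + 0.02*z + 0.37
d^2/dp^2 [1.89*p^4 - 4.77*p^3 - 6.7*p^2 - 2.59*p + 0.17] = 22.68*p^2 - 28.62*p - 13.4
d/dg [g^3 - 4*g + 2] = 3*g^2 - 4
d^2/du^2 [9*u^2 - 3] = 18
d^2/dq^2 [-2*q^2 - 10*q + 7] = -4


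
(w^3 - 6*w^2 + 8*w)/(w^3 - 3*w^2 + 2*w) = (w - 4)/(w - 1)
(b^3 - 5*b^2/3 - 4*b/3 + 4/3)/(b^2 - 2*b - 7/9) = 3*(-3*b^3 + 5*b^2 + 4*b - 4)/(-9*b^2 + 18*b + 7)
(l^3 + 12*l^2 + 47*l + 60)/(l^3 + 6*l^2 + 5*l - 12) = (l + 5)/(l - 1)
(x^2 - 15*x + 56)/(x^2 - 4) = (x^2 - 15*x + 56)/(x^2 - 4)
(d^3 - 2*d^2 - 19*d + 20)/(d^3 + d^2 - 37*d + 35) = (d + 4)/(d + 7)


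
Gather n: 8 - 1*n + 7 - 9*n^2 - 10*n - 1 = -9*n^2 - 11*n + 14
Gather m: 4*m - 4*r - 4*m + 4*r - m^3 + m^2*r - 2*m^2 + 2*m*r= -m^3 + m^2*(r - 2) + 2*m*r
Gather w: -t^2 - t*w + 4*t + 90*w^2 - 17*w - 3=-t^2 + 4*t + 90*w^2 + w*(-t - 17) - 3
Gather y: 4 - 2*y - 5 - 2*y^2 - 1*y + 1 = -2*y^2 - 3*y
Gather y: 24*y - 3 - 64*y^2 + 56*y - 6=-64*y^2 + 80*y - 9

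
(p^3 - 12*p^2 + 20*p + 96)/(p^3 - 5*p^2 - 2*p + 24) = (p^2 - 14*p + 48)/(p^2 - 7*p + 12)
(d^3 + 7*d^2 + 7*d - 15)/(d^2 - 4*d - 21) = (d^2 + 4*d - 5)/(d - 7)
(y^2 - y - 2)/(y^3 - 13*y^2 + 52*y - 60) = (y + 1)/(y^2 - 11*y + 30)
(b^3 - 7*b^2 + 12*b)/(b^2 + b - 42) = b*(b^2 - 7*b + 12)/(b^2 + b - 42)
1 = 1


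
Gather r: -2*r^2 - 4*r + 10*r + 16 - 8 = -2*r^2 + 6*r + 8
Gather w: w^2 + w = w^2 + w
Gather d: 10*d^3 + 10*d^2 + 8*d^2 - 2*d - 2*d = 10*d^3 + 18*d^2 - 4*d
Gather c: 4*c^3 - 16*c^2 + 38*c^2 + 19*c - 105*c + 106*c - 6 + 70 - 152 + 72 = 4*c^3 + 22*c^2 + 20*c - 16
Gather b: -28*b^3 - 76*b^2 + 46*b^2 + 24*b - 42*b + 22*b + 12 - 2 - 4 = -28*b^3 - 30*b^2 + 4*b + 6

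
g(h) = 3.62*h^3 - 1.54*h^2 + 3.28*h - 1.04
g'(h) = 10.86*h^2 - 3.08*h + 3.28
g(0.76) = 2.15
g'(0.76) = 7.21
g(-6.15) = -921.50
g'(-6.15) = 432.97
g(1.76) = 19.70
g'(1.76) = 31.50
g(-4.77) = -444.61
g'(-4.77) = 265.07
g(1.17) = 6.49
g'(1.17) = 14.54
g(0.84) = 2.77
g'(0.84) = 8.36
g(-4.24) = -318.57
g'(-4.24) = 211.58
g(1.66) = 16.72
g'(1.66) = 28.09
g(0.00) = -1.04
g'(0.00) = 3.28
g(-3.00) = -122.48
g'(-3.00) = 110.26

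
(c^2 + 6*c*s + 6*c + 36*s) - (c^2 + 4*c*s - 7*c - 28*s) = 2*c*s + 13*c + 64*s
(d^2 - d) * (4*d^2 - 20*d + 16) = 4*d^4 - 24*d^3 + 36*d^2 - 16*d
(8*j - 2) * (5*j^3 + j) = 40*j^4 - 10*j^3 + 8*j^2 - 2*j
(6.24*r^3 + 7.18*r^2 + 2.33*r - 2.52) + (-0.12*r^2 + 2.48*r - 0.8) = 6.24*r^3 + 7.06*r^2 + 4.81*r - 3.32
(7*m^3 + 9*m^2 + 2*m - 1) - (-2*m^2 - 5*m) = 7*m^3 + 11*m^2 + 7*m - 1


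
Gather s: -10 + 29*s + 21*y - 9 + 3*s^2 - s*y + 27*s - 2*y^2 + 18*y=3*s^2 + s*(56 - y) - 2*y^2 + 39*y - 19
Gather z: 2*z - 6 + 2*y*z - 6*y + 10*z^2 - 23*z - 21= -6*y + 10*z^2 + z*(2*y - 21) - 27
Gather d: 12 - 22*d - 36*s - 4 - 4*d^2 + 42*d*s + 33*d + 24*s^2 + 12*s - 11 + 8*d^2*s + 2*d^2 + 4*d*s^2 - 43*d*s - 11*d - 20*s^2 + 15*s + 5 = d^2*(8*s - 2) + d*(4*s^2 - s) + 4*s^2 - 9*s + 2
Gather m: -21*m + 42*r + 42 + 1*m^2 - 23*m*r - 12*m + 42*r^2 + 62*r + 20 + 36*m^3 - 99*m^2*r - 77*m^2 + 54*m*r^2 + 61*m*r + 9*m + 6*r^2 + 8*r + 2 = 36*m^3 + m^2*(-99*r - 76) + m*(54*r^2 + 38*r - 24) + 48*r^2 + 112*r + 64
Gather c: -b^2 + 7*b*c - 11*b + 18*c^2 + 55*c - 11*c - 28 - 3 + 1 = -b^2 - 11*b + 18*c^2 + c*(7*b + 44) - 30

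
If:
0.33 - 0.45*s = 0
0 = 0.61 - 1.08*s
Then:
No Solution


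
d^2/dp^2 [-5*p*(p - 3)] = -10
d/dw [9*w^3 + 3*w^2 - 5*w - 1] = 27*w^2 + 6*w - 5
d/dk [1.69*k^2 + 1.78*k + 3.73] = 3.38*k + 1.78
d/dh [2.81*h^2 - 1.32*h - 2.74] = 5.62*h - 1.32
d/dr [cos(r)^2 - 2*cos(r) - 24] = 2*(1 - cos(r))*sin(r)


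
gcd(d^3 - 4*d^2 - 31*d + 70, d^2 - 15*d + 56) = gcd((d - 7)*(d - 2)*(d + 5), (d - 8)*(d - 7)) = d - 7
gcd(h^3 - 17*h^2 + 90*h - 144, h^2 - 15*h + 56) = h - 8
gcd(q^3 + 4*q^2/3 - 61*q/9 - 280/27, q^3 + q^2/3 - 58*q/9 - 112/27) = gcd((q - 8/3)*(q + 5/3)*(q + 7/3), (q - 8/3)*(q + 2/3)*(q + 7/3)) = q^2 - q/3 - 56/9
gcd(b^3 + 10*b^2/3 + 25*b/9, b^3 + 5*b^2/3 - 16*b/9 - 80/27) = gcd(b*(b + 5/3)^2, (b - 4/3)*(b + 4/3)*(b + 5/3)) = b + 5/3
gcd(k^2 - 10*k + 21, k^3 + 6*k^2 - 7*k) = 1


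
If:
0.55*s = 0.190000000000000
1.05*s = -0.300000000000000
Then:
No Solution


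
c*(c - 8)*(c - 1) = c^3 - 9*c^2 + 8*c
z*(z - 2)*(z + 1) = z^3 - z^2 - 2*z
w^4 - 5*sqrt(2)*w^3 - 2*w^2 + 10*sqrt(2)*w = w*(w - 5*sqrt(2))*(w - sqrt(2))*(w + sqrt(2))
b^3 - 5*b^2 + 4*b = b*(b - 4)*(b - 1)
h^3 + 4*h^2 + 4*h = h*(h + 2)^2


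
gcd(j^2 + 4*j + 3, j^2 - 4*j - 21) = j + 3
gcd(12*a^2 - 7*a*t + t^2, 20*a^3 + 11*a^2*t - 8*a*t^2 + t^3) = -4*a + t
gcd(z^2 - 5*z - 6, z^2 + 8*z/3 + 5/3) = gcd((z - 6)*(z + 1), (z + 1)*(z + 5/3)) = z + 1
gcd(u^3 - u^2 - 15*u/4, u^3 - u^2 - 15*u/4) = u^3 - u^2 - 15*u/4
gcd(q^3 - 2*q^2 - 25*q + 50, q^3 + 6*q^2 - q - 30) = q^2 + 3*q - 10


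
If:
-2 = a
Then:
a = -2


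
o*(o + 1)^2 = o^3 + 2*o^2 + o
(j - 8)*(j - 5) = j^2 - 13*j + 40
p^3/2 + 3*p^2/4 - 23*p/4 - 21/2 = (p/2 + 1)*(p - 7/2)*(p + 3)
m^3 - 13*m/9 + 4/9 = (m - 1)*(m - 1/3)*(m + 4/3)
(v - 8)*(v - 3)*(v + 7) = v^3 - 4*v^2 - 53*v + 168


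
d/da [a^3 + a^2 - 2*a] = 3*a^2 + 2*a - 2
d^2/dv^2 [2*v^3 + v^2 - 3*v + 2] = 12*v + 2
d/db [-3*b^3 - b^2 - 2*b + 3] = -9*b^2 - 2*b - 2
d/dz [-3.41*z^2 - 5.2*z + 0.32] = -6.82*z - 5.2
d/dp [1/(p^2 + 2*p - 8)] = 2*(-p - 1)/(p^2 + 2*p - 8)^2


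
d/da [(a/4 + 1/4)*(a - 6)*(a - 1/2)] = 3*a^2/4 - 11*a/4 - 7/8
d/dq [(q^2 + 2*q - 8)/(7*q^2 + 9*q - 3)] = (-5*q^2 + 106*q + 66)/(49*q^4 + 126*q^3 + 39*q^2 - 54*q + 9)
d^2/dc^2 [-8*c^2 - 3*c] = -16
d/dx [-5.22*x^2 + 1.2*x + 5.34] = 1.2 - 10.44*x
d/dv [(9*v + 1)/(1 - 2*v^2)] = (18*v^2 + 4*v + 9)/(4*v^4 - 4*v^2 + 1)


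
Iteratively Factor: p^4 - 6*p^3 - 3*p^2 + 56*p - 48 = (p + 3)*(p^3 - 9*p^2 + 24*p - 16) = (p - 1)*(p + 3)*(p^2 - 8*p + 16) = (p - 4)*(p - 1)*(p + 3)*(p - 4)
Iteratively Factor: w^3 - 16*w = (w)*(w^2 - 16) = w*(w + 4)*(w - 4)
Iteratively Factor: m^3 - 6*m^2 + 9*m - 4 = (m - 1)*(m^2 - 5*m + 4) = (m - 4)*(m - 1)*(m - 1)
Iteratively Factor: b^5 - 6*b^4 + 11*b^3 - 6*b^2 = (b - 1)*(b^4 - 5*b^3 + 6*b^2) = b*(b - 1)*(b^3 - 5*b^2 + 6*b) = b*(b - 2)*(b - 1)*(b^2 - 3*b) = b^2*(b - 2)*(b - 1)*(b - 3)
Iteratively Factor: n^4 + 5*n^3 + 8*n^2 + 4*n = (n + 2)*(n^3 + 3*n^2 + 2*n) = n*(n + 2)*(n^2 + 3*n + 2) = n*(n + 1)*(n + 2)*(n + 2)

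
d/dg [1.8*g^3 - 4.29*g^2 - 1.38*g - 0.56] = 5.4*g^2 - 8.58*g - 1.38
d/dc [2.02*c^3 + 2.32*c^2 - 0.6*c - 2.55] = 6.06*c^2 + 4.64*c - 0.6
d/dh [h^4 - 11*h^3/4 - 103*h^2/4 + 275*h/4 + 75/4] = 4*h^3 - 33*h^2/4 - 103*h/2 + 275/4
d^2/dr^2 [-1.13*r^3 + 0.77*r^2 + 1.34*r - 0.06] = 1.54 - 6.78*r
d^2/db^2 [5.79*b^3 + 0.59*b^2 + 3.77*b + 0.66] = 34.74*b + 1.18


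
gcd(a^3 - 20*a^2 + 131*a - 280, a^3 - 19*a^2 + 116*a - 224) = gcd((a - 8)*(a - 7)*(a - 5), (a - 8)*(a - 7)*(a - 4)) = a^2 - 15*a + 56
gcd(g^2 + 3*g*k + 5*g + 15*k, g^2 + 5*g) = g + 5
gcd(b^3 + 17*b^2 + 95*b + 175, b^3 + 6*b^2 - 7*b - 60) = b + 5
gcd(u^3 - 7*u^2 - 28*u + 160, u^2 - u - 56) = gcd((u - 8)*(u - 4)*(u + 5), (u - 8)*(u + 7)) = u - 8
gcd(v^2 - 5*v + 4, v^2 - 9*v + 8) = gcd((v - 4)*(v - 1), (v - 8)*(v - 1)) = v - 1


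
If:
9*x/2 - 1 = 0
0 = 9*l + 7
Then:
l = -7/9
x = 2/9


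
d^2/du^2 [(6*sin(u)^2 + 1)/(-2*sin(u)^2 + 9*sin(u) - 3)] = (108*sin(u)^5 + 358*sin(u)^4 - 756*sin(u)^3 + 465*sin(u)^2 + 135*sin(u) - 258)/(-9*sin(u) - cos(2*u) + 4)^3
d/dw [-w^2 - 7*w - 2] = -2*w - 7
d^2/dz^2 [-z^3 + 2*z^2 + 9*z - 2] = 4 - 6*z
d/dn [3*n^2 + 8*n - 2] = 6*n + 8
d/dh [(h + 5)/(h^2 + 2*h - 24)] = (h^2 + 2*h - 2*(h + 1)*(h + 5) - 24)/(h^2 + 2*h - 24)^2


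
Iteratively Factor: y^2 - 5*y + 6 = (y - 2)*(y - 3)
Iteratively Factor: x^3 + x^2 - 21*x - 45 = (x + 3)*(x^2 - 2*x - 15) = (x - 5)*(x + 3)*(x + 3)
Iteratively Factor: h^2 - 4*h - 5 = (h - 5)*(h + 1)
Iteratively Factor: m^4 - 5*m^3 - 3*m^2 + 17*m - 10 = (m - 1)*(m^3 - 4*m^2 - 7*m + 10) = (m - 5)*(m - 1)*(m^2 + m - 2) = (m - 5)*(m - 1)*(m + 2)*(m - 1)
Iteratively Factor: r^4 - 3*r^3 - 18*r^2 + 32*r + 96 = (r + 2)*(r^3 - 5*r^2 - 8*r + 48) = (r + 2)*(r + 3)*(r^2 - 8*r + 16) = (r - 4)*(r + 2)*(r + 3)*(r - 4)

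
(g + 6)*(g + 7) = g^2 + 13*g + 42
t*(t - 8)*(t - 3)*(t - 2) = t^4 - 13*t^3 + 46*t^2 - 48*t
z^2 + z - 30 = (z - 5)*(z + 6)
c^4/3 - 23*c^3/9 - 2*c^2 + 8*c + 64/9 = (c/3 + 1/3)*(c - 8)*(c - 2)*(c + 4/3)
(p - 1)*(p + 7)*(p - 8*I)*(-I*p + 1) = -I*p^4 - 7*p^3 - 6*I*p^3 - 42*p^2 - I*p^2 + 49*p - 48*I*p + 56*I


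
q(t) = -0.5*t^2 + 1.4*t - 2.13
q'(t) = 1.4 - 1.0*t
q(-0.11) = -2.29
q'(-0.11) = 1.51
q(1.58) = -1.17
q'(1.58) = -0.18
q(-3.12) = -11.37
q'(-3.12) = 4.52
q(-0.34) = -2.66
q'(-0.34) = 1.74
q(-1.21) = -4.56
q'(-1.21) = 2.61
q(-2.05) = -7.10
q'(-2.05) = 3.45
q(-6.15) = -29.65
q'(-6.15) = 7.55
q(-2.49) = -8.72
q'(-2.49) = 3.89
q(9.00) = -30.03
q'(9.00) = -7.60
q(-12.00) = -90.93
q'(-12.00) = 13.40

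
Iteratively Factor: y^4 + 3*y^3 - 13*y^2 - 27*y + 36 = (y + 4)*(y^3 - y^2 - 9*y + 9) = (y + 3)*(y + 4)*(y^2 - 4*y + 3) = (y - 3)*(y + 3)*(y + 4)*(y - 1)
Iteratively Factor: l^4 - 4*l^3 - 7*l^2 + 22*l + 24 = (l + 1)*(l^3 - 5*l^2 - 2*l + 24) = (l - 3)*(l + 1)*(l^2 - 2*l - 8) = (l - 4)*(l - 3)*(l + 1)*(l + 2)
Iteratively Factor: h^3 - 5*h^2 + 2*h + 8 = (h + 1)*(h^2 - 6*h + 8) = (h - 2)*(h + 1)*(h - 4)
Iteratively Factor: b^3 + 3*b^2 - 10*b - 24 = (b + 2)*(b^2 + b - 12) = (b + 2)*(b + 4)*(b - 3)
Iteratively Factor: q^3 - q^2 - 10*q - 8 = (q + 2)*(q^2 - 3*q - 4) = (q - 4)*(q + 2)*(q + 1)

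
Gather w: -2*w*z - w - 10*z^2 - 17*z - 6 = w*(-2*z - 1) - 10*z^2 - 17*z - 6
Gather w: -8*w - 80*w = -88*w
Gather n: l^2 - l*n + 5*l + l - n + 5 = l^2 + 6*l + n*(-l - 1) + 5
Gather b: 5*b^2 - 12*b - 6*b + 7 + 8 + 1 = 5*b^2 - 18*b + 16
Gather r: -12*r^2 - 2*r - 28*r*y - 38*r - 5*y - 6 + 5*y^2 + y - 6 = -12*r^2 + r*(-28*y - 40) + 5*y^2 - 4*y - 12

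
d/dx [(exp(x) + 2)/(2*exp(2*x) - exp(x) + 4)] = (-(exp(x) + 2)*(4*exp(x) - 1) + 2*exp(2*x) - exp(x) + 4)*exp(x)/(2*exp(2*x) - exp(x) + 4)^2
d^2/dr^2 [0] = 0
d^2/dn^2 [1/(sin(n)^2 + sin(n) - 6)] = (-4*sin(n)^4 - 3*sin(n)^3 - 19*sin(n)^2 + 14)/(sin(n)^2 + sin(n) - 6)^3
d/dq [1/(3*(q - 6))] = -1/(3*(q - 6)^2)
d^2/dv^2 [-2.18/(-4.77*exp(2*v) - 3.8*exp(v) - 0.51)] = (2.18*(9.54*exp(v) + 3.8)*(19.08*exp(v) + 7.6)*exp(v) - (41.5944*exp(v) + 8.284)*(4.77*exp(2*v) + 3.8*exp(v) + 0.51))*exp(v)/(4.77*exp(2*v) + 3.8*exp(v) + 0.51)^3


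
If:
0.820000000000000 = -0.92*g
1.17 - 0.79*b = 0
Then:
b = 1.48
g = -0.89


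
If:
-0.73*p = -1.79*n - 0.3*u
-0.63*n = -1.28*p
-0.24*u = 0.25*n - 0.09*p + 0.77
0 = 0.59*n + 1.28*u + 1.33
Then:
No Solution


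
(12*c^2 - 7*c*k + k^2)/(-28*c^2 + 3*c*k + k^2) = (-3*c + k)/(7*c + k)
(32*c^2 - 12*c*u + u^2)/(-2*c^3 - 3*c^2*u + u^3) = (-32*c^2 + 12*c*u - u^2)/(2*c^3 + 3*c^2*u - u^3)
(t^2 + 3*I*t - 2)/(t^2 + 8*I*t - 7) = (t + 2*I)/(t + 7*I)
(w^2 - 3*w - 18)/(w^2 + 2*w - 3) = (w - 6)/(w - 1)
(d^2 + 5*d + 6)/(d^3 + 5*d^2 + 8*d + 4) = (d + 3)/(d^2 + 3*d + 2)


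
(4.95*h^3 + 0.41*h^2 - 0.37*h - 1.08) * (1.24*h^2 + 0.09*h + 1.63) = 6.138*h^5 + 0.9539*h^4 + 7.6466*h^3 - 0.7042*h^2 - 0.7003*h - 1.7604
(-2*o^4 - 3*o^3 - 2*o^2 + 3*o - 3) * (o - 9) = -2*o^5 + 15*o^4 + 25*o^3 + 21*o^2 - 30*o + 27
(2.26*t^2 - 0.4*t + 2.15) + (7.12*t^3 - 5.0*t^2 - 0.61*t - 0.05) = 7.12*t^3 - 2.74*t^2 - 1.01*t + 2.1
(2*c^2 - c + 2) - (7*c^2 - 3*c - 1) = -5*c^2 + 2*c + 3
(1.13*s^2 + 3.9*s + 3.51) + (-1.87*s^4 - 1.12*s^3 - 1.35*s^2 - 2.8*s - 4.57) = -1.87*s^4 - 1.12*s^3 - 0.22*s^2 + 1.1*s - 1.06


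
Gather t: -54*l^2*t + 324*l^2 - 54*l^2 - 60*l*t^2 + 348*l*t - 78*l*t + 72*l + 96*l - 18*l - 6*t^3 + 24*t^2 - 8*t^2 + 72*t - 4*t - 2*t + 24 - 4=270*l^2 + 150*l - 6*t^3 + t^2*(16 - 60*l) + t*(-54*l^2 + 270*l + 66) + 20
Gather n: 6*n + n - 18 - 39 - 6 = 7*n - 63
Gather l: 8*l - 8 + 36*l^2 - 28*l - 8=36*l^2 - 20*l - 16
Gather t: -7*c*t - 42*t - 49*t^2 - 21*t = -49*t^2 + t*(-7*c - 63)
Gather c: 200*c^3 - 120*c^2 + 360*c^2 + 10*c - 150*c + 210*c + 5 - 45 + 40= 200*c^3 + 240*c^2 + 70*c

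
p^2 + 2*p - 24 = (p - 4)*(p + 6)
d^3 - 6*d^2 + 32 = (d - 4)^2*(d + 2)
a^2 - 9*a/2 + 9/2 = (a - 3)*(a - 3/2)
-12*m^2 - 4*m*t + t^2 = (-6*m + t)*(2*m + t)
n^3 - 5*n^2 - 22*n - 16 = (n - 8)*(n + 1)*(n + 2)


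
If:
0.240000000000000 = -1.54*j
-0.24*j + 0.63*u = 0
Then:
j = -0.16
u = -0.06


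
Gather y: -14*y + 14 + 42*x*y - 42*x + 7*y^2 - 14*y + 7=-42*x + 7*y^2 + y*(42*x - 28) + 21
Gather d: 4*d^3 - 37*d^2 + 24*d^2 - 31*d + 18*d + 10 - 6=4*d^3 - 13*d^2 - 13*d + 4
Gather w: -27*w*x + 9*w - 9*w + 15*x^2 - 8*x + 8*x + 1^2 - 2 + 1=-27*w*x + 15*x^2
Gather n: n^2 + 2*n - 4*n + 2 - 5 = n^2 - 2*n - 3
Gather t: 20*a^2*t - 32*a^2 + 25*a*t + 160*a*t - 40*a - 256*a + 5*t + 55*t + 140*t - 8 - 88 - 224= -32*a^2 - 296*a + t*(20*a^2 + 185*a + 200) - 320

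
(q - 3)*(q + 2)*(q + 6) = q^3 + 5*q^2 - 12*q - 36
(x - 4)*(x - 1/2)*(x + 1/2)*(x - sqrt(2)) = x^4 - 4*x^3 - sqrt(2)*x^3 - x^2/4 + 4*sqrt(2)*x^2 + sqrt(2)*x/4 + x - sqrt(2)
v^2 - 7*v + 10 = (v - 5)*(v - 2)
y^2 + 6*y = y*(y + 6)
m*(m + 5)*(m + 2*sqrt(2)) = m^3 + 2*sqrt(2)*m^2 + 5*m^2 + 10*sqrt(2)*m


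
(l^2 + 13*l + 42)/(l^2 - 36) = (l + 7)/(l - 6)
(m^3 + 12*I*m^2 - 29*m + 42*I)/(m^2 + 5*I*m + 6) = m + 7*I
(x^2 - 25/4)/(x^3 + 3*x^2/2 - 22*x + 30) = (x + 5/2)/(x^2 + 4*x - 12)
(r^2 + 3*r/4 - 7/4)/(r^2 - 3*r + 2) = (r + 7/4)/(r - 2)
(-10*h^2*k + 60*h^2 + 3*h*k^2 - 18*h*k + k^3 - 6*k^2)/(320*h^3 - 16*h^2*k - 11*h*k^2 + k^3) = (-2*h*k + 12*h + k^2 - 6*k)/(64*h^2 - 16*h*k + k^2)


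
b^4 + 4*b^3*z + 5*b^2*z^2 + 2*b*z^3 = b*(b + z)^2*(b + 2*z)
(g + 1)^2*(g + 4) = g^3 + 6*g^2 + 9*g + 4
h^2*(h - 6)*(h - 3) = h^4 - 9*h^3 + 18*h^2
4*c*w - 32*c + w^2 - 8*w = (4*c + w)*(w - 8)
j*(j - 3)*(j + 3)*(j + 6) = j^4 + 6*j^3 - 9*j^2 - 54*j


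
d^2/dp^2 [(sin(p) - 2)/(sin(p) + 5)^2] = (-sin(p)^3 + 28*sin(p)^2 - 43*sin(p) - 32)/(sin(p) + 5)^4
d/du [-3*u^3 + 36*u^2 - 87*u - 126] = -9*u^2 + 72*u - 87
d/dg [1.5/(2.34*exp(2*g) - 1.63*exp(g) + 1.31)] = (2.445 - 7.02*exp(g))*exp(g)/(2.34*exp(2*g) - 1.63*exp(g) + 1.31)^2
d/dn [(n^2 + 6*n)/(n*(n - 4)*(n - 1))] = (-n^2 - 12*n + 34)/(n^4 - 10*n^3 + 33*n^2 - 40*n + 16)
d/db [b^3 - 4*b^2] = b*(3*b - 8)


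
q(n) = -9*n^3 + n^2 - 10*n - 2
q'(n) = -27*n^2 + 2*n - 10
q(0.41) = -6.55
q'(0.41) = -13.72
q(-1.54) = 48.64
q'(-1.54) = -77.11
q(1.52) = -46.50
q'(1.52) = -69.34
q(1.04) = -21.44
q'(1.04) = -37.12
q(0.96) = -18.64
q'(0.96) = -32.96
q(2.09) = -100.70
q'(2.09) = -123.76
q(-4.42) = 838.89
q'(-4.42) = -546.32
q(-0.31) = 1.46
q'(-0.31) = -13.21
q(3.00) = -266.00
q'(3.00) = -247.00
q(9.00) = -6572.00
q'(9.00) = -2179.00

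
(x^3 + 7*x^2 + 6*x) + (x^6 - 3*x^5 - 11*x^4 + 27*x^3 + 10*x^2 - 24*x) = x^6 - 3*x^5 - 11*x^4 + 28*x^3 + 17*x^2 - 18*x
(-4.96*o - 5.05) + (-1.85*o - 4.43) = -6.81*o - 9.48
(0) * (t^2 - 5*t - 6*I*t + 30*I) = 0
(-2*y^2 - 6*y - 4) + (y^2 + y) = -y^2 - 5*y - 4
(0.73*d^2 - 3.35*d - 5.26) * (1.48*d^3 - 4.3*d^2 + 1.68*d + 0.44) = 1.0804*d^5 - 8.097*d^4 + 7.8466*d^3 + 17.3112*d^2 - 10.3108*d - 2.3144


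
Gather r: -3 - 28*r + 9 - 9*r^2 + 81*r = -9*r^2 + 53*r + 6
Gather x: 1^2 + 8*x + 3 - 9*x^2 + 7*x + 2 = -9*x^2 + 15*x + 6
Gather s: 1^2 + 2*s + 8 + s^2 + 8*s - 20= s^2 + 10*s - 11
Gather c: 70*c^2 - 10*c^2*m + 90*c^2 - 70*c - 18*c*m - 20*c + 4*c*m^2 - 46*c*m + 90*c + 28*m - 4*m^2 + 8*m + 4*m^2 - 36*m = c^2*(160 - 10*m) + c*(4*m^2 - 64*m)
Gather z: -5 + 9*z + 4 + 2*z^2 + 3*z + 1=2*z^2 + 12*z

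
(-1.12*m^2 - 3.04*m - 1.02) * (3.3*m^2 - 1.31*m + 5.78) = -3.696*m^4 - 8.5648*m^3 - 5.8572*m^2 - 16.235*m - 5.8956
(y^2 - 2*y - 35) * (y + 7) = y^3 + 5*y^2 - 49*y - 245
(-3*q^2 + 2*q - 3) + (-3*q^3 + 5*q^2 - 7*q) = -3*q^3 + 2*q^2 - 5*q - 3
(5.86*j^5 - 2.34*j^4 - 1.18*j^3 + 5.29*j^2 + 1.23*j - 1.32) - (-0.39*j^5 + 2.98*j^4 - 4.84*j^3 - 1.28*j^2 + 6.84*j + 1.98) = 6.25*j^5 - 5.32*j^4 + 3.66*j^3 + 6.57*j^2 - 5.61*j - 3.3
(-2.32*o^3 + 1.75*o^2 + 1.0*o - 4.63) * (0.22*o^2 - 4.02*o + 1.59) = -0.5104*o^5 + 9.7114*o^4 - 10.5038*o^3 - 2.2561*o^2 + 20.2026*o - 7.3617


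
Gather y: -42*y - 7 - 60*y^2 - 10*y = -60*y^2 - 52*y - 7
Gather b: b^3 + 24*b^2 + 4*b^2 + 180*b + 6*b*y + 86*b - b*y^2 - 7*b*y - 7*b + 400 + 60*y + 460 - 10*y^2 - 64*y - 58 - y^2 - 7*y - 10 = b^3 + 28*b^2 + b*(-y^2 - y + 259) - 11*y^2 - 11*y + 792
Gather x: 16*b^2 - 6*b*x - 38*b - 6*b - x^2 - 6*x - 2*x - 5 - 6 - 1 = 16*b^2 - 44*b - x^2 + x*(-6*b - 8) - 12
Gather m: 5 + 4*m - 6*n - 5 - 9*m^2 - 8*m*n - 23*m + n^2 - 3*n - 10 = -9*m^2 + m*(-8*n - 19) + n^2 - 9*n - 10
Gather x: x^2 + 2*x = x^2 + 2*x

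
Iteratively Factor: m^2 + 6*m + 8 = (m + 4)*(m + 2)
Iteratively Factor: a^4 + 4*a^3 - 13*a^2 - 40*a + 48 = (a - 1)*(a^3 + 5*a^2 - 8*a - 48) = (a - 1)*(a + 4)*(a^2 + a - 12) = (a - 3)*(a - 1)*(a + 4)*(a + 4)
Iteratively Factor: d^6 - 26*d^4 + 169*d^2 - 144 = (d - 1)*(d^5 + d^4 - 25*d^3 - 25*d^2 + 144*d + 144) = (d - 1)*(d + 3)*(d^4 - 2*d^3 - 19*d^2 + 32*d + 48) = (d - 3)*(d - 1)*(d + 3)*(d^3 + d^2 - 16*d - 16) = (d - 3)*(d - 1)*(d + 1)*(d + 3)*(d^2 - 16) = (d - 4)*(d - 3)*(d - 1)*(d + 1)*(d + 3)*(d + 4)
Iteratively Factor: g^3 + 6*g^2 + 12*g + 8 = (g + 2)*(g^2 + 4*g + 4) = (g + 2)^2*(g + 2)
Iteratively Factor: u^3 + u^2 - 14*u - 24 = (u - 4)*(u^2 + 5*u + 6) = (u - 4)*(u + 3)*(u + 2)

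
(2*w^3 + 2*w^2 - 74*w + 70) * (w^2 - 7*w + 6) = 2*w^5 - 12*w^4 - 76*w^3 + 600*w^2 - 934*w + 420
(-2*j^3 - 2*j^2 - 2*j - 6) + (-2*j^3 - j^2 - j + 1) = -4*j^3 - 3*j^2 - 3*j - 5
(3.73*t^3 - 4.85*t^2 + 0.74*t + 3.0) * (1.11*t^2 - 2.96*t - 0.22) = 4.1403*t^5 - 16.4243*t^4 + 14.3568*t^3 + 2.2066*t^2 - 9.0428*t - 0.66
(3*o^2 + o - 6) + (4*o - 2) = 3*o^2 + 5*o - 8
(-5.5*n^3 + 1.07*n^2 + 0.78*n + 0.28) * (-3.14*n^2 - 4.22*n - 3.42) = 17.27*n^5 + 19.8502*n^4 + 11.8454*n^3 - 7.8302*n^2 - 3.8492*n - 0.9576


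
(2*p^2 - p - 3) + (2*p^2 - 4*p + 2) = 4*p^2 - 5*p - 1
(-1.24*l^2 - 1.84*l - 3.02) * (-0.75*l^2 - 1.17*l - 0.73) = 0.93*l^4 + 2.8308*l^3 + 5.323*l^2 + 4.8766*l + 2.2046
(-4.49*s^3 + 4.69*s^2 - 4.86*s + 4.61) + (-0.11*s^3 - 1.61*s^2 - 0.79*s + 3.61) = -4.6*s^3 + 3.08*s^2 - 5.65*s + 8.22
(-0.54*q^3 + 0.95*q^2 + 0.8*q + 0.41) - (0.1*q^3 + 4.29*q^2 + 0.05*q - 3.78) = -0.64*q^3 - 3.34*q^2 + 0.75*q + 4.19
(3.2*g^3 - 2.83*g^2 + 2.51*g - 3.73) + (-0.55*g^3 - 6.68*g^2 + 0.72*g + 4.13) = 2.65*g^3 - 9.51*g^2 + 3.23*g + 0.4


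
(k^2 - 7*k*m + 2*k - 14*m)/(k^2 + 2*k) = (k - 7*m)/k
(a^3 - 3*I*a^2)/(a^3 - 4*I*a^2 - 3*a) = a/(a - I)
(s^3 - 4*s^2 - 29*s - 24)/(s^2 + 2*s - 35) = (s^3 - 4*s^2 - 29*s - 24)/(s^2 + 2*s - 35)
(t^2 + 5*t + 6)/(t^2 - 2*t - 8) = (t + 3)/(t - 4)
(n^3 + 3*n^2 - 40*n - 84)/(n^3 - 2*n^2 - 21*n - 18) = (n^2 + 9*n + 14)/(n^2 + 4*n + 3)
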